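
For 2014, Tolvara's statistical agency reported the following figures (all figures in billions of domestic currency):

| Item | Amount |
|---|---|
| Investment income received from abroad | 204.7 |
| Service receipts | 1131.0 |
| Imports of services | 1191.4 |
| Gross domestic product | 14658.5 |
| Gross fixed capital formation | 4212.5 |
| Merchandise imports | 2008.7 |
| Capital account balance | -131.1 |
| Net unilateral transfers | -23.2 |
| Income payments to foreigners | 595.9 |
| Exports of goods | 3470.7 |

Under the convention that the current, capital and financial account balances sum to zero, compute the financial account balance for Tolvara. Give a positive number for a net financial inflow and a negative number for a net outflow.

-856.1

Goods balance = 3470.7 - 2008.7 = 1462.0
Services balance = 1131.0 - 1191.4 = -60.4
Trade balance (goods + services) = 1462.0 + (-60.4) = 1401.6
Net primary income = 204.7 - 595.9 = -391.2
Net secondary income = -23.2
Current account = 1401.6 + (-391.2) + (-23.2) = 987.2
Financial account = -(987.2 + (-131.1)) = -856.1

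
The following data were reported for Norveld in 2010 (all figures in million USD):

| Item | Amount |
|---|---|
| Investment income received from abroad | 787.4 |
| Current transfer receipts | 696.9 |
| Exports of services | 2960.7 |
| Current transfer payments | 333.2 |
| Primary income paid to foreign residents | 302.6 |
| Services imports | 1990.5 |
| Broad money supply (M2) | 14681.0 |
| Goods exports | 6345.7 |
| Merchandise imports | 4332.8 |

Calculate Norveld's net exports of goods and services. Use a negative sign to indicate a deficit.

Goods balance = 6345.7 - 4332.8 = 2012.9
Services balance = 2960.7 - 1990.5 = 970.2
Trade balance (goods + services) = 2012.9 + 970.2 = 2983.1

2983.1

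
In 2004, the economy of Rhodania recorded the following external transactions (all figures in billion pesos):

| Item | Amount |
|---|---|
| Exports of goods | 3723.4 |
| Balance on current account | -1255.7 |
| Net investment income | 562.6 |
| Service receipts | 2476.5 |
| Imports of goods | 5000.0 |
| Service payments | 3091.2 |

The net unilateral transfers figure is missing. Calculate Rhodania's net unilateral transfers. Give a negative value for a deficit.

Current account = goods balance + services balance + net primary income + net secondary income
Sum of the known components = -1328.7
Net unilateral transfers = CA - (known components) = -1255.7 - (-1328.7) = 73.0

73.0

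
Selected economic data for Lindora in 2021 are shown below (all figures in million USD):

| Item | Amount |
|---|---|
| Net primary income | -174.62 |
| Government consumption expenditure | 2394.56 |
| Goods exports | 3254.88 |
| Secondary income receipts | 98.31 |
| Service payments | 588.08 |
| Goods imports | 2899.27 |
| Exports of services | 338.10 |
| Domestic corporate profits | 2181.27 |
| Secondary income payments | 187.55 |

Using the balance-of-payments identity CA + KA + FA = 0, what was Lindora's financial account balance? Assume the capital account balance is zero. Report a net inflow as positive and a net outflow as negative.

158.23

Goods balance = 3254.88 - 2899.27 = 355.61
Services balance = 338.10 - 588.08 = -249.98
Trade balance (goods + services) = 355.61 + (-249.98) = 105.63
Net primary income = -174.62
Net secondary income = 98.31 - 187.55 = -89.24
Current account = 105.63 + (-174.62) + (-89.24) = -158.23
Financial account = -(-158.23) = 158.23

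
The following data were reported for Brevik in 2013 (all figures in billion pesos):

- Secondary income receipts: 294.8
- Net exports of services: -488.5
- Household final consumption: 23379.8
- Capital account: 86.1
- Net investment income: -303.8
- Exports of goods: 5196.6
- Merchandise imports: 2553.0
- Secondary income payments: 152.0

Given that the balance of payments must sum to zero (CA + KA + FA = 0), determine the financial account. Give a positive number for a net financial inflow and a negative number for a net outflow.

-2080.2

Goods balance = 5196.6 - 2553.0 = 2643.6
Services balance = -488.5
Trade balance (goods + services) = 2643.6 + (-488.5) = 2155.1
Net primary income = -303.8
Net secondary income = 294.8 - 152.0 = 142.8
Current account = 2155.1 + (-303.8) + 142.8 = 1994.1
Financial account = -(1994.1 + 86.1) = -2080.2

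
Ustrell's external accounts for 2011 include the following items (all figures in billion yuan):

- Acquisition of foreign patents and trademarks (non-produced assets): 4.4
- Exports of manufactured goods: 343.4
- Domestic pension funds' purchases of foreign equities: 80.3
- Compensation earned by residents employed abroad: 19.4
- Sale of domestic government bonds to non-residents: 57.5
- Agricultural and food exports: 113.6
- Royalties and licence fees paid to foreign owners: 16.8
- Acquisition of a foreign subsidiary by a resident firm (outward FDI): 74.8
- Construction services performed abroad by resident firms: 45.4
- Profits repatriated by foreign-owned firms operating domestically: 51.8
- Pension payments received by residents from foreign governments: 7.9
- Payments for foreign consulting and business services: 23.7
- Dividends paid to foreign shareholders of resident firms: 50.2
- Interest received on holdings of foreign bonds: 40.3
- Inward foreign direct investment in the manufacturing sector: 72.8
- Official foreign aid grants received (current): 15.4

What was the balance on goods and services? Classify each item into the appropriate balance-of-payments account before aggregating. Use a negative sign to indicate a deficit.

461.9

Goods: 343.4 + 113.6 = 457.0
Services: -16.8 - 23.7 + 45.4 = 4.9
Trade balance = 457.0 + 4.9 = 461.9
(Excluded from the trade balance — capital account: acquisition of foreign patents and trademarks (non-produced assets) 4.4; financial account: domestic pension funds' purchases of foreign equities 80.3, sale of domestic government bonds to non-residents 57.5, acquisition of a foreign subsidiary by a resident firm (outward FDI) 74.8, inward foreign direct investment in the manufacturing sector 72.8; primary income: compensation earned by residents employed abroad 19.4, profits repatriated by foreign-owned firms operating domestically 51.8, dividends paid to foreign shareholders of resident firms 50.2, interest received on holdings of foreign bonds 40.3; secondary income: pension payments received by residents from foreign governments 7.9, official foreign aid grants received (current) 15.4.)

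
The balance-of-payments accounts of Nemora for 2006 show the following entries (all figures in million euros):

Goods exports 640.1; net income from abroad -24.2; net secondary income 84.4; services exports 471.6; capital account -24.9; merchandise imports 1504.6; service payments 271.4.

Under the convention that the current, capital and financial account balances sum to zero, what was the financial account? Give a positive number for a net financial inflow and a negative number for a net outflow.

629.0

Goods balance = 640.1 - 1504.6 = -864.5
Services balance = 471.6 - 271.4 = 200.2
Trade balance (goods + services) = -864.5 + 200.2 = -664.3
Net primary income = -24.2
Net secondary income = 84.4
Current account = -664.3 + (-24.2) + 84.4 = -604.1
Financial account = -(-604.1 + (-24.9)) = 629.0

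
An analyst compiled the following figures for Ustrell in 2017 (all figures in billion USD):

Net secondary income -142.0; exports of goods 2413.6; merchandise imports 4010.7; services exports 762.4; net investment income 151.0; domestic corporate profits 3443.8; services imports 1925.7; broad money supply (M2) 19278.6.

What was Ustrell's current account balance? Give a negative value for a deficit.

-2751.4

Goods balance = 2413.6 - 4010.7 = -1597.1
Services balance = 762.4 - 1925.7 = -1163.3
Trade balance (goods + services) = -1597.1 + (-1163.3) = -2760.4
Net primary income = 151.0
Net secondary income = -142.0
Current account = -2760.4 + 151.0 + (-142.0) = -2751.4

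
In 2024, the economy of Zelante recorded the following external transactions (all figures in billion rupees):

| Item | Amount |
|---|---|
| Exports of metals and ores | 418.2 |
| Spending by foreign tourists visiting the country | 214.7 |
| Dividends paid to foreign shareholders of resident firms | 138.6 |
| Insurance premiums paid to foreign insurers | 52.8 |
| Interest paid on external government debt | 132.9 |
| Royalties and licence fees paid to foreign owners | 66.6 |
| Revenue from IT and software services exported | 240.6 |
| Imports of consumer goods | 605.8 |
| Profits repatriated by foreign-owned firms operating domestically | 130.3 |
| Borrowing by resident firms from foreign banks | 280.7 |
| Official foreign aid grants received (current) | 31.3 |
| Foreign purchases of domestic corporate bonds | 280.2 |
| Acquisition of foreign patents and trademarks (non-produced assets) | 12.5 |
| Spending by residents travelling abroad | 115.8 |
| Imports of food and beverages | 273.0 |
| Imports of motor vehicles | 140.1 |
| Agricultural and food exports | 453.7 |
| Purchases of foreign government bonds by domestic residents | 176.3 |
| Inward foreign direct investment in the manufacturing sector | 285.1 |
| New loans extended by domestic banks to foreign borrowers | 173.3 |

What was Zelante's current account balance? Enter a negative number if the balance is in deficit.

-297.4

Goods: -140.1 - 605.8 + 453.7 + 418.2 - 273.0 = -147.0
Services: -52.8 - 115.8 + 240.6 + 214.7 - 66.6 = 220.1
Primary income: -130.3 - 138.6 - 132.9 = -401.8
Secondary income: 31.3
Current account = (-147.0) + 220.1 + (-401.8) + 31.3 = -297.4
(Excluded from the current account — financial account: borrowing by resident firms from foreign banks 280.7, foreign purchases of domestic corporate bonds 280.2, purchases of foreign government bonds by domestic residents 176.3, inward foreign direct investment in the manufacturing sector 285.1, new loans extended by domestic banks to foreign borrowers 173.3; capital account: acquisition of foreign patents and trademarks (non-produced assets) 12.5.)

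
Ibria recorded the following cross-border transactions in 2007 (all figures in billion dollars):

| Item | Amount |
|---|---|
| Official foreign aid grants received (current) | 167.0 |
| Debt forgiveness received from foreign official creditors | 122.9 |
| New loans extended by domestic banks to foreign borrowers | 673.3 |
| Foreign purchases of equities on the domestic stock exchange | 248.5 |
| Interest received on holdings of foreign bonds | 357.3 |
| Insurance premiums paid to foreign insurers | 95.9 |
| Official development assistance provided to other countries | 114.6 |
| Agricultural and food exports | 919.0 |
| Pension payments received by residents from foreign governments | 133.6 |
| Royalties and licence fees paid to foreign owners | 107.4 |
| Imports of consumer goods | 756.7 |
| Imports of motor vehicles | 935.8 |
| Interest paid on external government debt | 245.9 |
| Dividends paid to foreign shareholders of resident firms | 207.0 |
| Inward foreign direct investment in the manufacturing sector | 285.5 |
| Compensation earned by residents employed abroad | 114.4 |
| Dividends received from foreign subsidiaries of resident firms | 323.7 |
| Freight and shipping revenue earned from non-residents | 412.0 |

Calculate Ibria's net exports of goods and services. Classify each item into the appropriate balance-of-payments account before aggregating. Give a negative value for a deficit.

-564.8

Goods: -935.8 - 756.7 + 919.0 = -773.5
Services: -107.4 - 95.9 + 412.0 = 208.7
Trade balance = -773.5 + 208.7 = -564.8
(Excluded from the trade balance — secondary income: official foreign aid grants received (current) 167.0, official development assistance provided to other countries 114.6, pension payments received by residents from foreign governments 133.6; capital account: debt forgiveness received from foreign official creditors 122.9; financial account: new loans extended by domestic banks to foreign borrowers 673.3, foreign purchases of equities on the domestic stock exchange 248.5, inward foreign direct investment in the manufacturing sector 285.5; primary income: interest received on holdings of foreign bonds 357.3, interest paid on external government debt 245.9, dividends paid to foreign shareholders of resident firms 207.0, compensation earned by residents employed abroad 114.4, dividends received from foreign subsidiaries of resident firms 323.7.)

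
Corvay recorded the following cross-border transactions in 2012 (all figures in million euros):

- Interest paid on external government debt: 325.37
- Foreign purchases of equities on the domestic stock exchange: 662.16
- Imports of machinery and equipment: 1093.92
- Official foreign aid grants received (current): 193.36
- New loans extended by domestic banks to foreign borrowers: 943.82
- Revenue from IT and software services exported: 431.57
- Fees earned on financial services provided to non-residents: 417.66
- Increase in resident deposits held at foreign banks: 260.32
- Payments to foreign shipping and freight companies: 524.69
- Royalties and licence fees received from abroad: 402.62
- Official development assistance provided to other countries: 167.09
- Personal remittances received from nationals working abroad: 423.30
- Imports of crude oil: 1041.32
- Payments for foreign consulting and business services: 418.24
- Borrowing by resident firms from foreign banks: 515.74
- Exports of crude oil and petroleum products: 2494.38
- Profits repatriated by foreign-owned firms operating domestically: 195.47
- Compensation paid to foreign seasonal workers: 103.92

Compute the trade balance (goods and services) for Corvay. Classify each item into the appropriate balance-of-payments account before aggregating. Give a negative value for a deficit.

668.06

Goods: 2494.38 - 1041.32 - 1093.92 = 359.14
Services: -524.69 + 402.62 + 431.57 - 418.24 + 417.66 = 308.92
Trade balance = 359.14 + 308.92 = 668.06
(Excluded from the trade balance — primary income: interest paid on external government debt 325.37, profits repatriated by foreign-owned firms operating domestically 195.47, compensation paid to foreign seasonal workers 103.92; financial account: foreign purchases of equities on the domestic stock exchange 662.16, new loans extended by domestic banks to foreign borrowers 943.82, increase in resident deposits held at foreign banks 260.32, borrowing by resident firms from foreign banks 515.74; secondary income: official foreign aid grants received (current) 193.36, official development assistance provided to other countries 167.09, personal remittances received from nationals working abroad 423.30.)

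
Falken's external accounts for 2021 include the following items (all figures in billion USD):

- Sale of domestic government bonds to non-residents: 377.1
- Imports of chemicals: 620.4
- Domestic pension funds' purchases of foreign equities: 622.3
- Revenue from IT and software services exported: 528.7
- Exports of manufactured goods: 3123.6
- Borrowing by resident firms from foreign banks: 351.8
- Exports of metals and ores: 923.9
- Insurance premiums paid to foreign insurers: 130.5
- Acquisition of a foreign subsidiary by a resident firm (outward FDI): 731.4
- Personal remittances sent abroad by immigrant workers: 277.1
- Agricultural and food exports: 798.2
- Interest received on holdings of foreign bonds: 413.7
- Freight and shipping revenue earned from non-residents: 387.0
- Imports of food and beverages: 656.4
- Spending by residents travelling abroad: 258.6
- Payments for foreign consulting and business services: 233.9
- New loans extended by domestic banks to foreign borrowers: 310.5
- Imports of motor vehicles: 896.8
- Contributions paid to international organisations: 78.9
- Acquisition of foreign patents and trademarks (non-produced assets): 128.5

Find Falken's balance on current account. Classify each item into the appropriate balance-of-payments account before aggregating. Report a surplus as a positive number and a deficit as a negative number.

Goods: 3123.6 + 923.9 + 798.2 - 896.8 - 620.4 - 656.4 = 2672.1
Services: 387.0 - 258.6 - 233.9 + 528.7 - 130.5 = 292.7
Primary income: 413.7
Secondary income: -277.1 - 78.9 = -356.0
Current account = 2672.1 + 292.7 + 413.7 + (-356.0) = 3022.5
(Excluded from the current account — financial account: sale of domestic government bonds to non-residents 377.1, domestic pension funds' purchases of foreign equities 622.3, borrowing by resident firms from foreign banks 351.8, acquisition of a foreign subsidiary by a resident firm (outward FDI) 731.4, new loans extended by domestic banks to foreign borrowers 310.5; capital account: acquisition of foreign patents and trademarks (non-produced assets) 128.5.)

3022.5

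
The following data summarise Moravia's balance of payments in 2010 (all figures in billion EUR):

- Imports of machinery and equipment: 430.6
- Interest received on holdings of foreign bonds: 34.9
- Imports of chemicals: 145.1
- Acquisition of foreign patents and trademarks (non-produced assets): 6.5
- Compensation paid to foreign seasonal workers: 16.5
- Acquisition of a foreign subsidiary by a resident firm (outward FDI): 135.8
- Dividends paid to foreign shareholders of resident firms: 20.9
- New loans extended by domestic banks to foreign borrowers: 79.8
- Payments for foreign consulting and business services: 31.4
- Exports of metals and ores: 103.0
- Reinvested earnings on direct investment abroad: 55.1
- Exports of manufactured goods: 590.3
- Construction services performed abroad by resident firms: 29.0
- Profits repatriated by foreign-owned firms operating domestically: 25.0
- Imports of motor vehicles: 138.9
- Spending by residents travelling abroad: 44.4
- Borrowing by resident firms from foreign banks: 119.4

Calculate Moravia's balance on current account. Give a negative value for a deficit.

Goods: 103.0 + 590.3 - 145.1 - 138.9 - 430.6 = -21.3
Services: 29.0 - 31.4 - 44.4 = -46.8
Primary income: -16.5 - 25.0 - 20.9 + 34.9 + 55.1 = 27.6
Current account = (-21.3) + (-46.8) + 27.6 = -40.5
(Excluded from the current account — capital account: acquisition of foreign patents and trademarks (non-produced assets) 6.5; financial account: acquisition of a foreign subsidiary by a resident firm (outward FDI) 135.8, new loans extended by domestic banks to foreign borrowers 79.8, borrowing by resident firms from foreign banks 119.4.)

-40.5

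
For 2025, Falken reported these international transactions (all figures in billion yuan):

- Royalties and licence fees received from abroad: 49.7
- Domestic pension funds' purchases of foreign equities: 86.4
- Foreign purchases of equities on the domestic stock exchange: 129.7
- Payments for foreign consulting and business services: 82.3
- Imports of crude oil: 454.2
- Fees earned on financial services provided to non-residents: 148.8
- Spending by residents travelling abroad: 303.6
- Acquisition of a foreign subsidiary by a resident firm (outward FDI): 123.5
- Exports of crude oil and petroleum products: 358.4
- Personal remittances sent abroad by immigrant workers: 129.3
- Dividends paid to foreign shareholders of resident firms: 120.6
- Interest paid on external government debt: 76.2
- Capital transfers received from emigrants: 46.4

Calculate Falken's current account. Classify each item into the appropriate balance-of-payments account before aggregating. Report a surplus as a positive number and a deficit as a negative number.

-609.3

Goods: 358.4 - 454.2 = -95.8
Services: 49.7 + 148.8 - 303.6 - 82.3 = -187.4
Primary income: -120.6 - 76.2 = -196.8
Secondary income: -129.3
Current account = (-95.8) + (-187.4) + (-196.8) + (-129.3) = -609.3
(Excluded from the current account — financial account: domestic pension funds' purchases of foreign equities 86.4, foreign purchases of equities on the domestic stock exchange 129.7, acquisition of a foreign subsidiary by a resident firm (outward FDI) 123.5; capital account: capital transfers received from emigrants 46.4.)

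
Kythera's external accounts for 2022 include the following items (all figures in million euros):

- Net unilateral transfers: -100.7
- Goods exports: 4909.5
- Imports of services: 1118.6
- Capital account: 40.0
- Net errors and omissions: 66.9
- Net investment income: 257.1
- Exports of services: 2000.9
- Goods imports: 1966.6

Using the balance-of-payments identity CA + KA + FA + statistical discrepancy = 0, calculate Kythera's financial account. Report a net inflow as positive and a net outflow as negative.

-4088.5

Goods balance = 4909.5 - 1966.6 = 2942.9
Services balance = 2000.9 - 1118.6 = 882.3
Trade balance (goods + services) = 2942.9 + 882.3 = 3825.2
Net primary income = 257.1
Net secondary income = -100.7
Current account = 3825.2 + 257.1 + (-100.7) = 3981.6
Financial account = -(3981.6 + 40.0 + 66.9) = -4088.5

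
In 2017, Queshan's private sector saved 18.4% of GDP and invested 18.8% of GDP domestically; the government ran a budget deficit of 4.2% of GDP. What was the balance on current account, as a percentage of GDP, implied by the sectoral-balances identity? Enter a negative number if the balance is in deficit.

By the sectoral-balances identity, CA = (S_private - I) + (T - G).
Private balance = 18.4 - 18.8 = -0.4
Government balance (T - G) = -4.2
CA = -0.4 + (-4.2) = -4.6

-4.6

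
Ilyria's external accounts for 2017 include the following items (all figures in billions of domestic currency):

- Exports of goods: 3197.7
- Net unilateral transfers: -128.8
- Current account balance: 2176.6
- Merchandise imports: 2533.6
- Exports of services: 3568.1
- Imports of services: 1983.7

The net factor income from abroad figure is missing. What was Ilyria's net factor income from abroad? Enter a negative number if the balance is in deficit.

Current account = goods balance + services balance + net primary income + net secondary income
Sum of the known components = 2119.7
Net factor income from abroad = CA - (known components) = 2176.6 - 2119.7 = 56.9

56.9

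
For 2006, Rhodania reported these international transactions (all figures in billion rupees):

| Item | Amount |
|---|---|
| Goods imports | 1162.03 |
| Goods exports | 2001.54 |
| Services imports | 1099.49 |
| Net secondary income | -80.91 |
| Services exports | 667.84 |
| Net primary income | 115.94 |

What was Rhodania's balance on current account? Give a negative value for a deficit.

Goods balance = 2001.54 - 1162.03 = 839.51
Services balance = 667.84 - 1099.49 = -431.65
Trade balance (goods + services) = 839.51 + (-431.65) = 407.86
Net primary income = 115.94
Net secondary income = -80.91
Current account = 407.86 + 115.94 + (-80.91) = 442.89

442.89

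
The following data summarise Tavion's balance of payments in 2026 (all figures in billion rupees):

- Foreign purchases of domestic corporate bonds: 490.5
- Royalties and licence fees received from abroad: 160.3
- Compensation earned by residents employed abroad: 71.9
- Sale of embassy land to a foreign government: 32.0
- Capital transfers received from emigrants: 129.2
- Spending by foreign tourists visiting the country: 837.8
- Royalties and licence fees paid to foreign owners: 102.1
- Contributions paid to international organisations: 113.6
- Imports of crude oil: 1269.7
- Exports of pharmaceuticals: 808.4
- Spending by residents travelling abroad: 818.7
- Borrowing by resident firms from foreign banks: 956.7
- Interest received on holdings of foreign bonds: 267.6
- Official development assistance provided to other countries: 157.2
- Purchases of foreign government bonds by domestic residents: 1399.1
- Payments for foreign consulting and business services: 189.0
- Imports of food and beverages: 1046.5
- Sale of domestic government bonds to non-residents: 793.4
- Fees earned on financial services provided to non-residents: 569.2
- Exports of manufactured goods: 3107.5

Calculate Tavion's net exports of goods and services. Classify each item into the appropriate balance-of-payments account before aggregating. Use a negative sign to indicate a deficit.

2057.2

Goods: 808.4 - 1046.5 - 1269.7 + 3107.5 = 1599.7
Services: 569.2 + 160.3 - 102.1 - 189.0 + 837.8 - 818.7 = 457.5
Trade balance = 1599.7 + 457.5 = 2057.2
(Excluded from the trade balance — financial account: foreign purchases of domestic corporate bonds 490.5, borrowing by resident firms from foreign banks 956.7, purchases of foreign government bonds by domestic residents 1399.1, sale of domestic government bonds to non-residents 793.4; primary income: compensation earned by residents employed abroad 71.9, interest received on holdings of foreign bonds 267.6; capital account: sale of embassy land to a foreign government 32.0, capital transfers received from emigrants 129.2; secondary income: contributions paid to international organisations 113.6, official development assistance provided to other countries 157.2.)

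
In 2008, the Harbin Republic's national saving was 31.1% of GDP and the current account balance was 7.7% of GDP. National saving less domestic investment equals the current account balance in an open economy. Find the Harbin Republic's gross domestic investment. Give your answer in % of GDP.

23.4

I = S - CA = 31.1 - 7.7 = 23.4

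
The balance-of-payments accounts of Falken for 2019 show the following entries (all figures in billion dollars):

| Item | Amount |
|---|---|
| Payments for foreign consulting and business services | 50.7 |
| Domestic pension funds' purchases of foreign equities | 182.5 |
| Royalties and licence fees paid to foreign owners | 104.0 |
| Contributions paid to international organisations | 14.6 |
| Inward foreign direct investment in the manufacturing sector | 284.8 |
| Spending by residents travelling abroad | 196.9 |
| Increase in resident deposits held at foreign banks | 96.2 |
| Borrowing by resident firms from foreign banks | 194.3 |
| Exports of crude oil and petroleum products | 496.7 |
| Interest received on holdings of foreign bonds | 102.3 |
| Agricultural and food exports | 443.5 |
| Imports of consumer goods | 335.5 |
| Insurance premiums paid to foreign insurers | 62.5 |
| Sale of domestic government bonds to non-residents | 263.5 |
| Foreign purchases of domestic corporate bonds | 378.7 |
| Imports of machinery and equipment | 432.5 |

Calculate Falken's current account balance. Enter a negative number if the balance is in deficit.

-154.2

Goods: 443.5 + 496.7 - 432.5 - 335.5 = 172.2
Services: -104.0 - 50.7 - 196.9 - 62.5 = -414.1
Primary income: 102.3
Secondary income: -14.6
Current account = 172.2 + (-414.1) + 102.3 + (-14.6) = -154.2
(Excluded from the current account — financial account: domestic pension funds' purchases of foreign equities 182.5, inward foreign direct investment in the manufacturing sector 284.8, increase in resident deposits held at foreign banks 96.2, borrowing by resident firms from foreign banks 194.3, sale of domestic government bonds to non-residents 263.5, foreign purchases of domestic corporate bonds 378.7.)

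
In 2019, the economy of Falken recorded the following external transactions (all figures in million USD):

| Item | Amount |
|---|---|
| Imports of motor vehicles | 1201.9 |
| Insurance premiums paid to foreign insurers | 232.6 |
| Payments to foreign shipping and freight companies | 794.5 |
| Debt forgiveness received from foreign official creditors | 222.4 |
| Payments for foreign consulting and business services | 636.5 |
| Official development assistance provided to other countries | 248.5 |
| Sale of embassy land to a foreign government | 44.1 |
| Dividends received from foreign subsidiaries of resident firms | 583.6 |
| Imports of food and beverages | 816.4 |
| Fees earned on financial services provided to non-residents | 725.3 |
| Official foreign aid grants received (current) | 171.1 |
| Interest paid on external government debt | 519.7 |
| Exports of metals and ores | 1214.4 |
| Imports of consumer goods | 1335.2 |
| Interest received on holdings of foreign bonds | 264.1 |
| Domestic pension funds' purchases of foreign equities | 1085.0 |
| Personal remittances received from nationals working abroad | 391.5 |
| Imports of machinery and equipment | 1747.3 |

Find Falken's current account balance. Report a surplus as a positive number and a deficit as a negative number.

-4182.6

Goods: -1747.3 + 1214.4 - 1201.9 - 1335.2 - 816.4 = -3886.4
Services: -794.5 - 232.6 - 636.5 + 725.3 = -938.3
Primary income: 264.1 + 583.6 - 519.7 = 328.0
Secondary income: -248.5 + 171.1 + 391.5 = 314.1
Current account = (-3886.4) + (-938.3) + 328.0 + 314.1 = -4182.6
(Excluded from the current account — capital account: debt forgiveness received from foreign official creditors 222.4, sale of embassy land to a foreign government 44.1; financial account: domestic pension funds' purchases of foreign equities 1085.0.)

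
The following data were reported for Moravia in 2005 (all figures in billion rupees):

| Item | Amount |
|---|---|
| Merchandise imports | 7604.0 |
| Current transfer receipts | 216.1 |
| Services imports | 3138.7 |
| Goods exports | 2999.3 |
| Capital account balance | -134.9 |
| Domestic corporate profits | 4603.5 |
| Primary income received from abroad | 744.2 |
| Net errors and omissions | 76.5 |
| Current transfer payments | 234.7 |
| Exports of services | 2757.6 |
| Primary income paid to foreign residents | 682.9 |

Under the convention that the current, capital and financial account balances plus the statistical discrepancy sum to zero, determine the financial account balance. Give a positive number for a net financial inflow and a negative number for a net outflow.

Goods balance = 2999.3 - 7604.0 = -4604.7
Services balance = 2757.6 - 3138.7 = -381.1
Trade balance (goods + services) = -4604.7 + (-381.1) = -4985.8
Net primary income = 744.2 - 682.9 = 61.3
Net secondary income = 216.1 - 234.7 = -18.6
Current account = -4985.8 + 61.3 + (-18.6) = -4943.1
Financial account = -(-4943.1 + (-134.9) + 76.5) = 5001.5

5001.5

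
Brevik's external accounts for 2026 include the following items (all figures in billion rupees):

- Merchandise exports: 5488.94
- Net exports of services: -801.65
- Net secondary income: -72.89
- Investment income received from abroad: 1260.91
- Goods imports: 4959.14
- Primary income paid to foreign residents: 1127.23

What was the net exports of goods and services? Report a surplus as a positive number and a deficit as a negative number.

Goods balance = 5488.94 - 4959.14 = 529.80
Services balance = -801.65
Trade balance (goods + services) = 529.80 + (-801.65) = -271.85

-271.85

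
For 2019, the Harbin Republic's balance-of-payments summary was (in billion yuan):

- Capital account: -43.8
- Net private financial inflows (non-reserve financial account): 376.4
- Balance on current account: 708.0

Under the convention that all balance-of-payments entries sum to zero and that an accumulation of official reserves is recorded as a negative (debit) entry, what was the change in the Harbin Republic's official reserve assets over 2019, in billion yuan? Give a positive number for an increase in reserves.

1040.6

Official reserve transactions balance = -(708.0 + (-43.8) + 376.4) = -1040.6
An accumulation of reserves is recorded as a debit (negative entry), so the change in the stock of reserves is the negative of that balance.
Change in official reserves = -(-1040.6) = 1040.6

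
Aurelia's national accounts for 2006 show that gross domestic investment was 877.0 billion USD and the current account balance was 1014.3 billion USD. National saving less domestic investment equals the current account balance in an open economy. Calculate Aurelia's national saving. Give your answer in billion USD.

S = I + CA = 877.0 + 1014.3 = 1891.3

1891.3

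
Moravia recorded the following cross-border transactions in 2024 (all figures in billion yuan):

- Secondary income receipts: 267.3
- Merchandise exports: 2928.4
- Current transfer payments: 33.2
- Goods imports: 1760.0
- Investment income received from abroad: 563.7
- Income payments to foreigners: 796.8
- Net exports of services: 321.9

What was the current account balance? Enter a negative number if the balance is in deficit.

1491.3

Goods balance = 2928.4 - 1760.0 = 1168.4
Services balance = 321.9
Trade balance (goods + services) = 1168.4 + 321.9 = 1490.3
Net primary income = 563.7 - 796.8 = -233.1
Net secondary income = 267.3 - 33.2 = 234.1
Current account = 1490.3 + (-233.1) + 234.1 = 1491.3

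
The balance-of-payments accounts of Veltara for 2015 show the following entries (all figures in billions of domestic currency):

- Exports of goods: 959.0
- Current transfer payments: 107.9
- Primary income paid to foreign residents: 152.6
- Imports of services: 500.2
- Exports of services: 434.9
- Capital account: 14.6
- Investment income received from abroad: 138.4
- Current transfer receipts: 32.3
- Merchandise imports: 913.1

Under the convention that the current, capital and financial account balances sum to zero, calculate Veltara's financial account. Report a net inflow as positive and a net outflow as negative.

94.6

Goods balance = 959.0 - 913.1 = 45.9
Services balance = 434.9 - 500.2 = -65.3
Trade balance (goods + services) = 45.9 + (-65.3) = -19.4
Net primary income = 138.4 - 152.6 = -14.2
Net secondary income = 32.3 - 107.9 = -75.6
Current account = -19.4 + (-14.2) + (-75.6) = -109.2
Financial account = -(-109.2 + 14.6) = 94.6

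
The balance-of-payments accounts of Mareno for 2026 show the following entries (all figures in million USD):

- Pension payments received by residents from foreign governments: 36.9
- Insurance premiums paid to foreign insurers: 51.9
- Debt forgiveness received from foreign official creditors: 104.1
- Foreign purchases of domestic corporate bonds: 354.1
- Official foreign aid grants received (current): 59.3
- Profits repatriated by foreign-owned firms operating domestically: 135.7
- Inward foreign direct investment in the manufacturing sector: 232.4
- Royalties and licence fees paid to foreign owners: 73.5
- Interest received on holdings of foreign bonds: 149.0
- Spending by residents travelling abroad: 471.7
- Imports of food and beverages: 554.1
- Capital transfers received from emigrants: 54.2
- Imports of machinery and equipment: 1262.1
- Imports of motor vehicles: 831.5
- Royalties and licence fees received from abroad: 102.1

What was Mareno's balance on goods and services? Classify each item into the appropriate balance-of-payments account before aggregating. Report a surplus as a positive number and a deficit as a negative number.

Goods: -1262.1 - 831.5 - 554.1 = -2647.7
Services: 102.1 - 51.9 - 73.5 - 471.7 = -495.0
Trade balance = -2647.7 + (-495.0) = -3142.7
(Excluded from the trade balance — secondary income: pension payments received by residents from foreign governments 36.9, official foreign aid grants received (current) 59.3; capital account: debt forgiveness received from foreign official creditors 104.1, capital transfers received from emigrants 54.2; financial account: foreign purchases of domestic corporate bonds 354.1, inward foreign direct investment in the manufacturing sector 232.4; primary income: profits repatriated by foreign-owned firms operating domestically 135.7, interest received on holdings of foreign bonds 149.0.)

-3142.7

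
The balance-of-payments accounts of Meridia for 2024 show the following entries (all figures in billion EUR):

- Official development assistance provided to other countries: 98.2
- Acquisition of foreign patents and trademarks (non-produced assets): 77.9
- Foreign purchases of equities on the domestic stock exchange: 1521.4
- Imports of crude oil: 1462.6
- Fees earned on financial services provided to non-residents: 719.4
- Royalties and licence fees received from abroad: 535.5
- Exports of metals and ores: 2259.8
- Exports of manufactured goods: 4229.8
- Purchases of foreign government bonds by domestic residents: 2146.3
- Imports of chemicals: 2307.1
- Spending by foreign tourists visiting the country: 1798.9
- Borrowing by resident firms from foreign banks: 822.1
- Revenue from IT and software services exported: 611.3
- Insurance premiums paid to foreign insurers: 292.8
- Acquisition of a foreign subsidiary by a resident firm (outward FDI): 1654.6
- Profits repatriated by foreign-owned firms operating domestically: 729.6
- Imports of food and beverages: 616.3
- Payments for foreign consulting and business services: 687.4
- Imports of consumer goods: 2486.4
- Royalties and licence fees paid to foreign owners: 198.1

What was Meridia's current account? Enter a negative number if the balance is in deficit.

1276.2

Goods: 4229.8 + 2259.8 - 616.3 - 2486.4 - 2307.1 - 1462.6 = -382.8
Services: 719.4 + 535.5 - 198.1 - 292.8 + 1798.9 - 687.4 + 611.3 = 2486.8
Primary income: -729.6
Secondary income: -98.2
Current account = (-382.8) + 2486.8 + (-729.6) + (-98.2) = 1276.2
(Excluded from the current account — capital account: acquisition of foreign patents and trademarks (non-produced assets) 77.9; financial account: foreign purchases of equities on the domestic stock exchange 1521.4, purchases of foreign government bonds by domestic residents 2146.3, borrowing by resident firms from foreign banks 822.1, acquisition of a foreign subsidiary by a resident firm (outward FDI) 1654.6.)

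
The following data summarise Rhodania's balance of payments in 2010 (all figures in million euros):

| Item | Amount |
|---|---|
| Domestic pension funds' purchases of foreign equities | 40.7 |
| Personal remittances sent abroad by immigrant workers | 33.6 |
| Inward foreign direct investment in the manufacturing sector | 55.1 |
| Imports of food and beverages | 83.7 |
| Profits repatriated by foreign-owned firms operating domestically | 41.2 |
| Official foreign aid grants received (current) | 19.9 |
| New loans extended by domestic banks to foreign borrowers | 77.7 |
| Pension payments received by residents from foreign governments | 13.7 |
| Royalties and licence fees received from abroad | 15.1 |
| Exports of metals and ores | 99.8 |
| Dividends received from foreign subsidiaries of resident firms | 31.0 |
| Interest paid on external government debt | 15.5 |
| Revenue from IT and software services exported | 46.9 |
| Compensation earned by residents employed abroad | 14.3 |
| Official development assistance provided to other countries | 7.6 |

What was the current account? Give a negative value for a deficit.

Goods: 99.8 - 83.7 = 16.1
Services: 15.1 + 46.9 = 62.0
Primary income: -41.2 + 14.3 - 15.5 + 31.0 = -11.4
Secondary income: 13.7 + 19.9 - 33.6 - 7.6 = -7.6
Current account = 16.1 + 62.0 + (-11.4) + (-7.6) = 59.1
(Excluded from the current account — financial account: domestic pension funds' purchases of foreign equities 40.7, inward foreign direct investment in the manufacturing sector 55.1, new loans extended by domestic banks to foreign borrowers 77.7.)

59.1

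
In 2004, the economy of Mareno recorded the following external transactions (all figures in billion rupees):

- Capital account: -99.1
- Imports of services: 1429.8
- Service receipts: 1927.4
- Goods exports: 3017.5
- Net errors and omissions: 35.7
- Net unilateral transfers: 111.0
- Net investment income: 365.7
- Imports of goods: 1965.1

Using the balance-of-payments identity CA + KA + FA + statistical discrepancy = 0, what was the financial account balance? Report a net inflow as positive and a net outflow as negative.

-1963.3

Goods balance = 3017.5 - 1965.1 = 1052.4
Services balance = 1927.4 - 1429.8 = 497.6
Trade balance (goods + services) = 1052.4 + 497.6 = 1550.0
Net primary income = 365.7
Net secondary income = 111.0
Current account = 1550.0 + 365.7 + 111.0 = 2026.7
Financial account = -(2026.7 + (-99.1) + 35.7) = -1963.3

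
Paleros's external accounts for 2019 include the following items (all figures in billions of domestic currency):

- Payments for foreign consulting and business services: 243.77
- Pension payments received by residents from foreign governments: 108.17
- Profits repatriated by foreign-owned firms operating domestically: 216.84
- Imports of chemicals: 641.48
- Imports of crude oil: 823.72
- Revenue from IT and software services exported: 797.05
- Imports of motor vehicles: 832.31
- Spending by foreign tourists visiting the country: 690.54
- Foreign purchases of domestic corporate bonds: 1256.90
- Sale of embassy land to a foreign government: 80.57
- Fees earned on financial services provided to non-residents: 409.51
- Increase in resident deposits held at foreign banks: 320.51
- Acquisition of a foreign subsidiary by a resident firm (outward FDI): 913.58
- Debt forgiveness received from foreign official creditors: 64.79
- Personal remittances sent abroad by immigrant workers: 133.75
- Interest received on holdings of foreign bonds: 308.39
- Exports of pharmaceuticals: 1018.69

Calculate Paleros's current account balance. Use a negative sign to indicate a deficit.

440.48

Goods: -641.48 + 1018.69 - 823.72 - 832.31 = -1278.82
Services: -243.77 + 797.05 + 409.51 + 690.54 = 1653.33
Primary income: -216.84 + 308.39 = 91.55
Secondary income: -133.75 + 108.17 = -25.58
Current account = (-1278.82) + 1653.33 + 91.55 + (-25.58) = 440.48
(Excluded from the current account — financial account: foreign purchases of domestic corporate bonds 1256.90, increase in resident deposits held at foreign banks 320.51, acquisition of a foreign subsidiary by a resident firm (outward FDI) 913.58; capital account: sale of embassy land to a foreign government 80.57, debt forgiveness received from foreign official creditors 64.79.)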